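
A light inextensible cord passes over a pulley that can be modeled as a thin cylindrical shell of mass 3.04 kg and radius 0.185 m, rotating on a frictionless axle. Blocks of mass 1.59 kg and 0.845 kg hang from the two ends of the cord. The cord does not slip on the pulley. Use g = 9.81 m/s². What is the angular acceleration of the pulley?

I = MR² = (3.04)(0.185)² = 0.1040 kg·m².
Heavier block: m₁g − T₁ = m₁a. Lighter block: T₂ − m₂g = m₂a.
Pulley: (T₁ − T₂)R = Iα = I(a/R), so T₁ − T₂ = (I/R²)a = 1·M_p a = 3.040·a.
Adding the three: (m₁ − m₂)g = (m₁ + m₂ + 3.040)a, so a = (1.59 − 0.845)(9.81)/(1.59 + 0.845 + 3.040) = 1.335 m/s².
α = a/R = 1.335/0.185 = 7.216 rad/s².

α ≈ 7.22 rad/s²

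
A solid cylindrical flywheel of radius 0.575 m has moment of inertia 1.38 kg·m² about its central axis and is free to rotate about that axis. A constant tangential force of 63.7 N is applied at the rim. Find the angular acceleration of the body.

τ = F R = (63.7)(0.575) = 36.63 N·m.
Newton's second law for rotation, τ = Iα, gives α = τ/I = 36.63/1.380 = 26.54 rad/s².

α ≈ 26.5 rad/s²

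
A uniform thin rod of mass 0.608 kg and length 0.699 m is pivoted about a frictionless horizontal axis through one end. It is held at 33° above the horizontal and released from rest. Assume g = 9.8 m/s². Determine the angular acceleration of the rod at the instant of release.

α ≈ 17.6 rad/s²

About the pivot, I = (1/3)ML² = (1/3)(0.608)(0.699)² = 0.09902 kg·m².
The weight acts at the center, a distance L/2 = 0.3495 m from the pivot; τ = Mg(L/2) cos 33° = 1.746 N·m.
α = τ/I = 1.746/0.09902 = 17.64 rad/s².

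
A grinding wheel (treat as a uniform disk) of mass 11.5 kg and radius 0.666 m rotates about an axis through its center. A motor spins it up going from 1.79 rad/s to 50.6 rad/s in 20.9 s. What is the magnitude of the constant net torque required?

I = ½MR² = (1/2)(11.5)(0.666)² = 2.550 kg·m².
α = Δω/Δt = (50.6 − 1.79)/20.9 = 2.335 rad/s².
τ = Iα = (2.550)(2.335) = 5.956 N·m.

τ ≈ 5.96 N·m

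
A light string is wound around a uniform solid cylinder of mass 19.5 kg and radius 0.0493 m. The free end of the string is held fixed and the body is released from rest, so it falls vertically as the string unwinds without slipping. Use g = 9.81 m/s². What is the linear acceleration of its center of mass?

Translation: Mg − T = Ma. Rotation about the center: TR = Iα with I = ½MR².
With a = αR: T = (I/R²)a = (1/2)M a, so Mg = (1 + 0.5000)Ma.
a = g/(1 + 0.5000) = 9.81/1.500 = 6.540 m/s².

a ≈ 6.54 m/s²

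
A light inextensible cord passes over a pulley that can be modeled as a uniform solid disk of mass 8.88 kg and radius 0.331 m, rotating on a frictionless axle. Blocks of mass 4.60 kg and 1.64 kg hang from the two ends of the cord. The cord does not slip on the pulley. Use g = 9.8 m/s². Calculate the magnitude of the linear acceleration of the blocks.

I = ½MR² = (1/2)(8.88)(0.331)² = 0.4865 kg·m².
Heavier block: m₁g − T₁ = m₁a. Lighter block: T₂ − m₂g = m₂a.
Pulley: (T₁ − T₂)R = Iα = I(a/R), so T₁ − T₂ = (I/R²)a = (1/2)M_p a = 4.440·a.
Adding the three: (m₁ − m₂)g = (m₁ + m₂ + 4.440)a, so a = (4.60 − 1.64)(9.8)/(4.60 + 1.64 + 4.440) = 2.716 m/s².

a ≈ 2.72 m/s²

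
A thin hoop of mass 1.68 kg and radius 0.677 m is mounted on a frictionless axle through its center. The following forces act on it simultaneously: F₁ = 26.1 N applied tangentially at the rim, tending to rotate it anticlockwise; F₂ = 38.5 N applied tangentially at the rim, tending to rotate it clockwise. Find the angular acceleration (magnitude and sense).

I = MR² = (1.68)(0.677)² = 0.7700 kg·m².
Taking anticlockwise as positive: τ₁ = +(26.1)(0.677) = +17.67 N·m; τ₂ = −(38.5)(0.677) = −26.06 N·m.
Net torque τ = -8.395 N·m.
α = τ/I = -8.395/0.7700 = -10.90 rad/s².

α ≈ 10.9 rad/s², clockwise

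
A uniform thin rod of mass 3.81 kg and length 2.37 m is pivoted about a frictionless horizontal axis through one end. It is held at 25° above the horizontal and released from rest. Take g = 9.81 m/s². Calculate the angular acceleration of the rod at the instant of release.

α ≈ 5.63 rad/s²

About the pivot, I = (1/3)ML² = (1/3)(3.81)(2.37)² = 7.133 kg·m².
The weight acts at the center, a distance L/2 = 1.185 m from the pivot; τ = Mg(L/2) cos 25° = 40.14 N·m.
α = τ/I = 40.14/7.133 = 5.627 rad/s².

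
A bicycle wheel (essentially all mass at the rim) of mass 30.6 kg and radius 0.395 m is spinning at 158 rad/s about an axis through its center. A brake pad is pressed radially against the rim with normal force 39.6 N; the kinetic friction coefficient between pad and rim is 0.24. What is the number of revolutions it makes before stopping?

≈ 2530 revolutions

I = MR² = (30.6)(0.395)² = 4.774 kg·m².
Friction force f = μN = (0.24)(39.6) = 9.504 N at the rim; torque magnitude τ = fR = 3.754 N·m, opposing ω.
|α| = τ/I = 3.754/4.774 = 0.7863 rad/s² (deceleration).
ω² = ω₀² − 2|α|θ with ω = 0 ⇒ θ = ω₀²/(2|α|) = 15870 rad = 2526 rev.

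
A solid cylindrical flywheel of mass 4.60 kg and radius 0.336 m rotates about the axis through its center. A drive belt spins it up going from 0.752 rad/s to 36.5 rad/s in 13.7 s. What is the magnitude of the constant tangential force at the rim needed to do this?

F ≈ 2.02 N

I = ½MR² = (1/2)(4.60)(0.336)² = 0.2597 kg·m².
α = Δω/Δt = (36.5 − 0.752)/13.7 = 2.609 rad/s².
The required torque is τ = Iα = (0.2597)(2.609) = 0.6775 N·m.
A tangential force at the rim gives τ = FR, so F = τ/R = 0.6775/0.336 = 2.017 N.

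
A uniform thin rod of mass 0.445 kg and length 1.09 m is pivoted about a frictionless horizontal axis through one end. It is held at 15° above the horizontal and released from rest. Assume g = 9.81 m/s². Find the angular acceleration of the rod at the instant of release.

α ≈ 13.0 rad/s²

About the pivot, I = (1/3)ML² = (1/3)(0.445)(1.09)² = 0.1762 kg·m².
The weight acts at the center, a distance L/2 = 0.5450 m from the pivot; τ = Mg(L/2) cos 15° = 2.298 N·m.
α = τ/I = 2.298/0.1762 = 13.04 rad/s².
(Equivalently α = (3g/(2L)) cos 15° = 13.04 rad/s².)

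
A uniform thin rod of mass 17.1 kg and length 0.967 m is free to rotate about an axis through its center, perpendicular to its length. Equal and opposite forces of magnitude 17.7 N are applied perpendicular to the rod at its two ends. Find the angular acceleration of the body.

I = (1/12)ML² = (1/12)(17.1)(0.967)² = 1.333 kg·m².
The couple gives τ = F·(L/2) + F·(L/2) = F L = (17.7)(0.967) = 17.12 N·m.
Newton's second law for rotation, τ = Iα, gives α = τ/I = 17.12/1.333 = 12.84 rad/s².

α ≈ 12.8 rad/s²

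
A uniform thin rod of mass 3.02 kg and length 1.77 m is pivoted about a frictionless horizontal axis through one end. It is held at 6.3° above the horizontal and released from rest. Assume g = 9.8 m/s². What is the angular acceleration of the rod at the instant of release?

α ≈ 8.25 rad/s²

About the pivot, I = (1/3)ML² = (1/3)(3.02)(1.77)² = 3.154 kg·m².
The weight acts at the center, a distance L/2 = 0.8850 m from the pivot; τ = Mg(L/2) cos 6.3° = 26.03 N·m.
α = τ/I = 26.03/3.154 = 8.255 rad/s².
(Equivalently α = (3g/(2L)) cos 6.3° = 8.255 rad/s².)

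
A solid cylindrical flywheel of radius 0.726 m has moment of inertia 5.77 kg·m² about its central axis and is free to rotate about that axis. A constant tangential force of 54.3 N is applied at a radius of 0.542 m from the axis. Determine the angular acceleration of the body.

τ = F·r = (54.3)(0.542) = 29.43 N·m.
From τ = Iα: α = 29.43/5.770 = 5.101 rad/s².

α ≈ 5.10 rad/s²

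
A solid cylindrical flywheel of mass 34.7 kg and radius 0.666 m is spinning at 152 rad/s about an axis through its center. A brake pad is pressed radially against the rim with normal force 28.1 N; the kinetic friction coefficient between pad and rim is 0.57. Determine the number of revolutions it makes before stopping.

I = ½MR² = (1/2)(34.7)(0.666)² = 7.696 kg·m².
Friction force f = μN = (0.57)(28.1) = 16.02 N at the rim; torque magnitude τ = fR = 10.67 N·m, opposing ω.
|α| = τ/I = 10.67/7.696 = 1.386 rad/s² (deceleration).
ω² = ω₀² − 2|α|θ with ω = 0 ⇒ θ = ω₀²/(2|α|) = 8334 rad = 1326 rev.

≈ 1330 revolutions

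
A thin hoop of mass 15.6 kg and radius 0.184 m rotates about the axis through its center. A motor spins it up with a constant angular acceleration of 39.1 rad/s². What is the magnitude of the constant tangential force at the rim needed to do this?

F ≈ 112 N

I = MR² = (15.6)(0.184)² = 0.5282 kg·m².
The required torque is τ = Iα = (0.5282)(39.10) = 20.65 N·m.
A tangential force at the rim gives τ = FR, so F = τ/R = 20.65/0.184 = 112.2 N.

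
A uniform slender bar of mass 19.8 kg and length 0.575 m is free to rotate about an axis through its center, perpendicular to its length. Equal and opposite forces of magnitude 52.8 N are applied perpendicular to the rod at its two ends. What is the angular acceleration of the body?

α ≈ 55.7 rad/s²

I = (1/12)ML² = (1/12)(19.8)(0.575)² = 0.5455 kg·m².
The couple gives τ = F·(L/2) + F·(L/2) = F L = (52.8)(0.575) = 30.36 N·m.
Newton's second law for rotation, τ = Iα, gives α = τ/I = 30.36/0.5455 = 55.65 rad/s².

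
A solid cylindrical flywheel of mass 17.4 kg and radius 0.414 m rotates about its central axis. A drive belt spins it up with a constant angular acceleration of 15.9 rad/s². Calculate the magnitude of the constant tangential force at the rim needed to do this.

F ≈ 57.3 N

I = ½MR² = (1/2)(17.4)(0.414)² = 1.491 kg·m².
The required torque is τ = Iα = (1.491)(15.90) = 23.71 N·m.
A tangential force at the rim gives τ = FR, so F = τ/R = 23.71/0.414 = 57.27 N.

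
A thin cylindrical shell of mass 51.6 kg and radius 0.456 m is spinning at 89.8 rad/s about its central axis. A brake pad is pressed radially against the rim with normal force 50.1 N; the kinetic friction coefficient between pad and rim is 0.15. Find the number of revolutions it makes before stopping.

I = MR² = (51.6)(0.456)² = 10.73 kg·m².
Friction force f = μN = (0.15)(50.1) = 7.515 N at the rim; torque magnitude τ = fR = 3.427 N·m, opposing ω.
|α| = τ/I = 3.427/10.73 = 0.3194 rad/s² (deceleration).
ω² = ω₀² − 2|α|θ with ω = 0 ⇒ θ = ω₀²/(2|α|) = 12620 rad = 2009 rev.

≈ 2010 revolutions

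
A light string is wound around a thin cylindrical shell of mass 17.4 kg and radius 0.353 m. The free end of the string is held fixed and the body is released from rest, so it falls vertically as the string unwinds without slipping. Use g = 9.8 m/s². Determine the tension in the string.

Translation: Mg − T = Ma. Rotation about the center: TR = Iα with I = MR².
With a = αR: T = (I/R²)a = M a, so Mg = (1 + 1.000)Ma.
a = g/(1 + 1.000) = 9.8/2.000 = 4.900 m/s².
T = 1.000·M·a = (1.000)(17.4)(4.900) = 85.26 N.

T ≈ 85.3 N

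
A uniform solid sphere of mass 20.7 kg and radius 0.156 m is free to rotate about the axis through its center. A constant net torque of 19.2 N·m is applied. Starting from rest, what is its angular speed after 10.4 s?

ω ≈ 991 rad/s

I = (2/5)MR² = (2/5)(20.7)(0.156)² = 0.2015 kg·m².
α = τ/I = 19.2/0.2015 = 95.28 rad/s².
ω = ω₀ + αt = 0 + (95.28)(10.4) = 991.0 rad/s.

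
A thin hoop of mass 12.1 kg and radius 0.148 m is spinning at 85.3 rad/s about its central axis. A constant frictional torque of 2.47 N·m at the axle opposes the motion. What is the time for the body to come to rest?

t ≈ 9.15 s

I = MR² = (12.1)(0.148)² = 0.2650 kg·m².
The net torque has magnitude 2.47 N·m, opposing ω.
|α| = τ/I = 2.470/0.2650 = 9.319 rad/s² (deceleration).
0 = ω₀ − |α|t ⇒ t = ω₀/|α| = 85.3/9.319 = 9.153 s.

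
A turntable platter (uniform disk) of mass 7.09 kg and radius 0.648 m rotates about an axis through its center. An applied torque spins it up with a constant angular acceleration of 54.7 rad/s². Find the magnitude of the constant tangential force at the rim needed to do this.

F ≈ 126 N

I = ½MR² = (1/2)(7.09)(0.648)² = 1.489 kg·m².
The required torque is τ = Iα = (1.489)(54.70) = 81.42 N·m.
A tangential force at the rim gives τ = FR, so F = τ/R = 81.42/0.648 = 125.7 N.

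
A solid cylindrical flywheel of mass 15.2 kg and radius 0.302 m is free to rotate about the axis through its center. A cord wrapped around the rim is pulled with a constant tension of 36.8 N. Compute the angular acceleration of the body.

I = ½MR² = (1/2)(15.2)(0.302)² = 0.6932 kg·m².
τ = F R = (36.8)(0.302) = 11.11 N·m.
Newton's second law for rotation, τ = Iα, gives α = τ/I = 11.11/0.6932 = 16.03 rad/s².

α ≈ 16.0 rad/s²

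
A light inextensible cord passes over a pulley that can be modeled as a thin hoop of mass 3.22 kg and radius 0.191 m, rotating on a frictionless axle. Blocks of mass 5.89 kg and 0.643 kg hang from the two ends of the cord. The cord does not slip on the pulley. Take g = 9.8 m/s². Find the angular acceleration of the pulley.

α ≈ 27.6 rad/s²

I = MR² = (3.22)(0.191)² = 0.1175 kg·m².
Heavier block: m₁g − T₁ = m₁a. Lighter block: T₂ − m₂g = m₂a.
Pulley: (T₁ − T₂)R = Iα = I(a/R), so T₁ − T₂ = (I/R²)a = 1·M_p a = 3.220·a.
Adding the three: (m₁ − m₂)g = (m₁ + m₂ + 3.220)a, so a = (5.89 − 0.643)(9.8)/(5.89 + 0.643 + 3.220) = 5.272 m/s².
α = a/R = 5.272/0.191 = 27.60 rad/s².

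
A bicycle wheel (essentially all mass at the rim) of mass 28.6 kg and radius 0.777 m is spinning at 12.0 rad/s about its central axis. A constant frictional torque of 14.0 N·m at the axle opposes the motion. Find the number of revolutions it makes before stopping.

≈ 14.1 revolutions

I = MR² = (28.6)(0.777)² = 17.27 kg·m².
The net torque has magnitude 14.0 N·m, opposing ω.
|α| = τ/I = 14.00/17.27 = 0.8108 rad/s² (deceleration).
ω² = ω₀² − 2|α|θ with ω = 0 ⇒ θ = ω₀²/(2|α|) = 88.80 rad = 14.13 rev.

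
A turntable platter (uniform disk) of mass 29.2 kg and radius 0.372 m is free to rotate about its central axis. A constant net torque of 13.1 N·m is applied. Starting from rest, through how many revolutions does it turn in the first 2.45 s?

≈ 3.10 revolutions

I = ½MR² = (1/2)(29.2)(0.372)² = 2.020 kg·m².
α = τ/I = 13.1/2.020 = 6.484 rad/s².
θ = ½αt² = ½(6.484)(2.45)² = 19.46 rad.
Revolutions = θ/(2π) = 3.097.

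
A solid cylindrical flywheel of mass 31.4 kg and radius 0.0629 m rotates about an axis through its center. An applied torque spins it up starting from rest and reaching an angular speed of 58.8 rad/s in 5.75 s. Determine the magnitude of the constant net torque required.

I = ½MR² = (1/2)(31.4)(0.0629)² = 0.06212 kg·m².
α = Δω/Δt = (58.8 − 0)/5.75 = 10.23 rad/s².
τ = Iα = (0.06212)(10.23) = 0.6352 N·m.

τ ≈ 0.635 N·m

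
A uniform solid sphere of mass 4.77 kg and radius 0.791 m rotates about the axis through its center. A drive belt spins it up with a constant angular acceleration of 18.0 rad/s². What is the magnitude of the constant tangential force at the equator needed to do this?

F ≈ 27.2 N

I = (2/5)MR² = (2/5)(4.77)(0.791)² = 1.194 kg·m².
The required torque is τ = Iα = (1.194)(18.00) = 21.49 N·m.
A tangential force at the equator gives τ = FR, so F = τ/R = 21.49/0.791 = 27.17 N.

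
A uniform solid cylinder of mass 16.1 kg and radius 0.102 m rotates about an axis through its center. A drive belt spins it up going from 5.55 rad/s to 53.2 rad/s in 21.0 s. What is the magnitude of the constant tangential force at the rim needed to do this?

F ≈ 1.86 N

I = ½MR² = (1/2)(16.1)(0.102)² = 0.08375 kg·m².
α = Δω/Δt = (53.2 − 5.55)/21.0 = 2.269 rad/s².
The required torque is τ = Iα = (0.08375)(2.269) = 0.1900 N·m.
A tangential force at the rim gives τ = FR, so F = τ/R = 0.1900/0.102 = 1.863 N.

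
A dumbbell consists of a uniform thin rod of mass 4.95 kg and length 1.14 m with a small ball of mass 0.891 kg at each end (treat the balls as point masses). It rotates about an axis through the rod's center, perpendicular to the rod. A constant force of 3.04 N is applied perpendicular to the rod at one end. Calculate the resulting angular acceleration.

α ≈ 1.55 rad/s²

I_rod = (1/12)ML² = (1/12)(4.95)(1.14)² = 0.5361 kg·m².
I_balls = 2·m·(L/2)² = 2(0.891)(0.5700)² = 0.5790 kg·m².
Total I = 1.115 kg·m².
τ = F·(L/2) = (3.04)(0.570) = 1.733 N·m.
α = τ/I = 1.733/1.115 = 1.554 rad/s².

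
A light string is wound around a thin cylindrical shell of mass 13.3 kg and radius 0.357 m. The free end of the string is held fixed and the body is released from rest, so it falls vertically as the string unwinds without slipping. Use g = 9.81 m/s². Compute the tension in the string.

Translation: Mg − T = Ma. Rotation about the center: TR = Iα with I = MR².
With a = αR: T = (I/R²)a = M a, so Mg = (1 + 1.000)Ma.
a = g/(1 + 1.000) = 9.81/2.000 = 4.905 m/s².
T = 1.000·M·a = (1.000)(13.3)(4.905) = 65.24 N.

T ≈ 65.2 N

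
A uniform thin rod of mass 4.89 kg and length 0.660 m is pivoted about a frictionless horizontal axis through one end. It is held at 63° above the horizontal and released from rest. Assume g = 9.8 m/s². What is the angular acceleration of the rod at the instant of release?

α ≈ 10.1 rad/s²

About the pivot, I = (1/3)ML² = (1/3)(4.89)(0.660)² = 0.7100 kg·m².
The weight acts at the center, a distance L/2 = 0.3300 m from the pivot; τ = Mg(L/2) cos 63° = 7.180 N·m.
α = τ/I = 7.180/0.7100 = 10.11 rad/s².
(Equivalently α = (3g/(2L)) cos 63° = 10.11 rad/s².)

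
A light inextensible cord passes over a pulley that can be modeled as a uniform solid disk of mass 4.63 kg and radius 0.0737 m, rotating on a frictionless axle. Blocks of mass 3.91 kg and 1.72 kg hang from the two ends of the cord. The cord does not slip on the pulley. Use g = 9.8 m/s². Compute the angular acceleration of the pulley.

α ≈ 36.7 rad/s²

I = ½MR² = (1/2)(4.63)(0.0737)² = 0.01257 kg·m².
Heavier block: m₁g − T₁ = m₁a. Lighter block: T₂ − m₂g = m₂a.
Pulley: (T₁ − T₂)R = Iα = I(a/R), so T₁ − T₂ = (I/R²)a = (1/2)M_p a = 2.315·a.
Adding the three: (m₁ − m₂)g = (m₁ + m₂ + 2.315)a, so a = (3.91 − 1.72)(9.8)/(3.91 + 1.72 + 2.315) = 2.701 m/s².
α = a/R = 2.701/0.0737 = 36.65 rad/s².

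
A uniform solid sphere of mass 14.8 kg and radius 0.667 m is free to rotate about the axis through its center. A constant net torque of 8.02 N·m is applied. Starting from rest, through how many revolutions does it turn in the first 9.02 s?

I = (2/5)MR² = (2/5)(14.8)(0.667)² = 2.634 kg·m².
α = τ/I = 8.02/2.634 = 3.045 rad/s².
θ = ½αt² = ½(3.045)(9.02)² = 123.9 rad.
Revolutions = θ/(2π) = 19.72.

≈ 19.7 revolutions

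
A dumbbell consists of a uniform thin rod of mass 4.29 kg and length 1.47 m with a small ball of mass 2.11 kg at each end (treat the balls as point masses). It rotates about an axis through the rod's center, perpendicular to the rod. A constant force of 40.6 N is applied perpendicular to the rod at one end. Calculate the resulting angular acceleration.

I_rod = (1/12)ML² = (1/12)(4.29)(1.47)² = 0.7725 kg·m².
I_balls = 2·m·(L/2)² = 2(2.11)(0.7350)² = 2.280 kg·m².
Total I = 3.052 kg·m².
τ = F·(L/2) = (40.6)(0.735) = 29.84 N·m.
α = τ/I = 29.84/3.052 = 9.777 rad/s².

α ≈ 9.78 rad/s²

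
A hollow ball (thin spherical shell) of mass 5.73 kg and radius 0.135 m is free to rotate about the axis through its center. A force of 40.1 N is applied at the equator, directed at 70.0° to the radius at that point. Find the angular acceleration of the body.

I = (2/3)MR² = (2/3)(5.73)(0.135)² = 0.06962 kg·m².
Only the tangential component produces torque: τ = F R sinθ = (40.1)(0.135) sin 70.0° = 5.087 N·m.
From τ = Iα: α = 5.087/0.06962 = 73.07 rad/s².

α ≈ 73.1 rad/s²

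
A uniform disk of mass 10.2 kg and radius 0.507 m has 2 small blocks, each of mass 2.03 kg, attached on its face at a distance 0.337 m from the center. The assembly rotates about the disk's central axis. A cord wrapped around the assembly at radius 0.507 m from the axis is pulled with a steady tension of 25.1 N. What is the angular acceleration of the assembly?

I_disk = ½MR² = ½(10.2)(0.507)² = 1.311 kg·m².
I_blocks = 2·m·r² = 2(2.03)(0.337)² = 0.4611 kg·m².
Total I = 1.772 kg·m².
τ = F r = (25.1)(0.507) = 12.73 N·m.
α = τ/I = 12.73/1.772 = 7.181 rad/s².

α ≈ 7.18 rad/s²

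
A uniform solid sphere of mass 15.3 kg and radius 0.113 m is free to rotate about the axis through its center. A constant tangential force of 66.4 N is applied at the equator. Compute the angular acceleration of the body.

I = (2/5)MR² = (2/5)(15.3)(0.113)² = 0.07815 kg·m².
τ = F R = (66.4)(0.113) = 7.503 N·m.
From τ = Iα: α = 7.503/0.07815 = 96.01 rad/s².

α ≈ 96.0 rad/s²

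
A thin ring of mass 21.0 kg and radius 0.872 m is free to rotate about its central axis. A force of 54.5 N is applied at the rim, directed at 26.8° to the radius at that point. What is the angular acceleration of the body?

α ≈ 1.34 rad/s²

I = MR² = (21.0)(0.872)² = 15.97 kg·m².
Only the tangential component produces torque: τ = F R sinθ = (54.5)(0.872) sin 26.8° = 21.43 N·m.
From τ = Iα: α = 21.43/15.97 = 1.342 rad/s².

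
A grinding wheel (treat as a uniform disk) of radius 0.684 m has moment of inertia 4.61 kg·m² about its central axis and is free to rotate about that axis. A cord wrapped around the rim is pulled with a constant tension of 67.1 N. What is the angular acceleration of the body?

τ = F R = (67.1)(0.684) = 45.90 N·m.
From τ = Iα: α = 45.90/4.610 = 9.956 rad/s².

α ≈ 9.96 rad/s²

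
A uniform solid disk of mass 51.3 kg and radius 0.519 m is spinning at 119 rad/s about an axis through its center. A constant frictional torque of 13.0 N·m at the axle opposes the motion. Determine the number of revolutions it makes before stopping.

I = ½MR² = (1/2)(51.3)(0.519)² = 6.909 kg·m².
The net torque has magnitude 13.0 N·m, opposing ω.
|α| = τ/I = 13.00/6.909 = 1.882 rad/s² (deceleration).
ω² = ω₀² − 2|α|θ with ω = 0 ⇒ θ = ω₀²/(2|α|) = 3763 rad = 598.9 rev.

≈ 599 revolutions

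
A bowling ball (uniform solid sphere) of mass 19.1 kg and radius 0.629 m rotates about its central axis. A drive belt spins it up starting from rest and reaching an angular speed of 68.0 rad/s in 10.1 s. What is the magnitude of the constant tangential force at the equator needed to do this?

I = (2/5)MR² = (2/5)(19.1)(0.629)² = 3.023 kg·m².
α = Δω/Δt = (68.0 − 0)/10.1 = 6.733 rad/s².
The required torque is τ = Iα = (3.023)(6.733) = 20.35 N·m.
A tangential force at the equator gives τ = FR, so F = τ/R = 20.35/0.629 = 32.35 N.

F ≈ 32.4 N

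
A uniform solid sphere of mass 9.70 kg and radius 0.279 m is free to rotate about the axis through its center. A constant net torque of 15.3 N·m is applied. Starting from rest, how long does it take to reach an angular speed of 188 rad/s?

I = (2/5)MR² = (2/5)(9.70)(0.279)² = 0.3020 kg·m².
α = τ/I = 15.3/0.3020 = 50.66 rad/s².
ω = αt ⇒ t = ω/α = 188/50.66 = 3.711 s.

t ≈ 3.71 s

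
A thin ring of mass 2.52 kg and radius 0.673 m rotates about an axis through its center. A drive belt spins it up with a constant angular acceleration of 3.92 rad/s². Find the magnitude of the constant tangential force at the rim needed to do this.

I = MR² = (2.52)(0.673)² = 1.141 kg·m².
The required torque is τ = Iα = (1.141)(3.920) = 4.474 N·m.
A tangential force at the rim gives τ = FR, so F = τ/R = 4.474/0.673 = 6.648 N.

F ≈ 6.65 N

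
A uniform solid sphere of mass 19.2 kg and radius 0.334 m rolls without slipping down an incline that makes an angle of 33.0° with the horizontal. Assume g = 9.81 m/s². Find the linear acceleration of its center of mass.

a ≈ 3.82 m/s²

Translation along the incline: Mg sinθ − f = Ma.
Rotation about the center: fR = Iα with I = (2/5)MR². No-slip gives a = αR, so f = (I/R²)a = (2/5)M a.
Substituting: Mg sinθ = (1 + 0.4000)Ma, so a = g sinθ/(1 + 0.4000) = (9.81) sin 33.0° / 1.400 = 3.816 m/s².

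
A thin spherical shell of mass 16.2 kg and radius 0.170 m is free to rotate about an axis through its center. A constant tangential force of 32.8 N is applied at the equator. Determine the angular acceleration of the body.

I = (2/3)MR² = (2/3)(16.2)(0.170)² = 0.3121 kg·m².
τ = F R = (32.8)(0.170) = 5.576 N·m.
From τ = Iα: α = 5.576/0.3121 = 17.86 rad/s².

α ≈ 17.9 rad/s²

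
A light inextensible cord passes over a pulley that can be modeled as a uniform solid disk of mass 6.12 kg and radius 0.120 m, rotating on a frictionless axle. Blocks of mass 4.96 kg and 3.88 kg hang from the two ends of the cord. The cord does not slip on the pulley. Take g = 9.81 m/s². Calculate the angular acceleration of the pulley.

I = ½MR² = (1/2)(6.12)(0.120)² = 0.04406 kg·m².
Heavier block: m₁g − T₁ = m₁a. Lighter block: T₂ − m₂g = m₂a.
Pulley: (T₁ − T₂)R = Iα = I(a/R), so T₁ − T₂ = (I/R²)a = (1/2)M_p a = 3.060·a.
Adding the three: (m₁ − m₂)g = (m₁ + m₂ + 3.060)a, so a = (4.96 − 3.88)(9.81)/(4.96 + 3.88 + 3.060) = 0.8903 m/s².
α = a/R = 0.8903/0.120 = 7.419 rad/s².

α ≈ 7.42 rad/s²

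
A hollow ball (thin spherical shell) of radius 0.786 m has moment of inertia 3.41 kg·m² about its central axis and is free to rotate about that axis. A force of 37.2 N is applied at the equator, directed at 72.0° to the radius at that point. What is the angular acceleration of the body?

α ≈ 8.15 rad/s²

Only the tangential component produces torque: τ = F R sinθ = (37.2)(0.786) sin 72.0° = 27.81 N·m.
Newton's second law for rotation, τ = Iα, gives α = τ/I = 27.81/3.410 = 8.155 rad/s².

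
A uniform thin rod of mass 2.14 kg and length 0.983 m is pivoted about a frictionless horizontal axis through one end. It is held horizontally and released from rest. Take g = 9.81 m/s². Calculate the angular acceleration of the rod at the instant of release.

About the pivot, I = (1/3)ML² = (1/3)(2.14)(0.983)² = 0.6893 kg·m².
The weight acts at the center, a distance L/2 = 0.4915 m from the pivot; τ = Mg(L/2) = 10.32 N·m.
α = τ/I = 10.32/0.6893 = 14.97 rad/s².
(Equivalently α = (3g/(2L)) = 14.97 rad/s².)

α ≈ 15.0 rad/s²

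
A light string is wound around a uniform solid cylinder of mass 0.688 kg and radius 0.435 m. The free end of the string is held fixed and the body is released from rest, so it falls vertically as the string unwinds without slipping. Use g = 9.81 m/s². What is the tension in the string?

Translation: Mg − T = Ma. Rotation about the center: TR = Iα with I = ½MR².
With a = αR: T = (I/R²)a = (1/2)M a, so Mg = (1 + 0.5000)Ma.
a = g/(1 + 0.5000) = 9.81/1.500 = 6.540 m/s².
T = 0.5000·M·a = (0.5000)(0.688)(6.540) = 2.250 N.

T ≈ 2.25 N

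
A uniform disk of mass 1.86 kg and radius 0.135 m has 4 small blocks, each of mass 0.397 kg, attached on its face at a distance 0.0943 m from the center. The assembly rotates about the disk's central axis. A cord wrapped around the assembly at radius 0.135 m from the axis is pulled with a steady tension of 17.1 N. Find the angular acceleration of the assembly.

I_disk = ½MR² = ½(1.86)(0.135)² = 0.01695 kg·m².
I_blocks = 4·m·r² = 4(0.397)(0.0943)² = 0.01412 kg·m².
Total I = 0.03107 kg·m².
τ = F r = (17.1)(0.135) = 2.309 N·m.
α = τ/I = 2.309/0.03107 = 74.30 rad/s².

α ≈ 74.3 rad/s²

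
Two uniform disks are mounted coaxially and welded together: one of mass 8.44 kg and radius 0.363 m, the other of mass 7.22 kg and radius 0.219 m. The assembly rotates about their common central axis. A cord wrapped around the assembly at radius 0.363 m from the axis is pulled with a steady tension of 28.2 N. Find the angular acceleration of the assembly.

I = ½M₁R₁² + ½M₂R₂² = ½(8.44)(0.363)² + ½(7.22)(0.219)² = 0.7292 kg·m².
τ = F r = (28.2)(0.363) = 10.24 N·m.
α = τ/I = 10.24/0.7292 = 14.04 rad/s².

α ≈ 14.0 rad/s²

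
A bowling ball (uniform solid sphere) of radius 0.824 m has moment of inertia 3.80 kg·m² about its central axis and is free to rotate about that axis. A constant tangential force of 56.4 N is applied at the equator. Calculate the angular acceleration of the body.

α ≈ 12.2 rad/s²

τ = F R = (56.4)(0.824) = 46.47 N·m.
Newton's second law for rotation, τ = Iα, gives α = τ/I = 46.47/3.800 = 12.23 rad/s².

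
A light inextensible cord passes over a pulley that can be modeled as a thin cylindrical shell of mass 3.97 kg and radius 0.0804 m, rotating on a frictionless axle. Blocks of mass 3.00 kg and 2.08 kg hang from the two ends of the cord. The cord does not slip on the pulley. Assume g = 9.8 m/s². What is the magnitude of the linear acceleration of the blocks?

I = MR² = (3.97)(0.0804)² = 0.02566 kg·m².
Heavier block: m₁g − T₁ = m₁a. Lighter block: T₂ − m₂g = m₂a.
Pulley: (T₁ − T₂)R = Iα = I(a/R), so T₁ − T₂ = (I/R²)a = 1·M_p a = 3.970·a.
Adding the three: (m₁ − m₂)g = (m₁ + m₂ + 3.970)a, so a = (3.00 − 2.08)(9.8)/(3.00 + 2.08 + 3.970) = 0.9962 m/s².

a ≈ 0.996 m/s²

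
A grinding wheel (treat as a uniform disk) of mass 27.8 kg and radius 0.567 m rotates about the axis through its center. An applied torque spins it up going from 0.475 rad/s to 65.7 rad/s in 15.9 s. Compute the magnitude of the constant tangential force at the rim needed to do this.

I = ½MR² = (1/2)(27.8)(0.567)² = 4.469 kg·m².
α = Δω/Δt = (65.7 − 0.475)/15.9 = 4.102 rad/s².
The required torque is τ = Iα = (4.469)(4.102) = 18.33 N·m.
A tangential force at the rim gives τ = FR, so F = τ/R = 18.33/0.567 = 32.33 N.

F ≈ 32.3 N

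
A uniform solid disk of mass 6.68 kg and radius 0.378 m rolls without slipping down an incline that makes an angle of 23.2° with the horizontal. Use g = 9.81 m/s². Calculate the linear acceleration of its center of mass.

Translation along the incline: Mg sinθ − f = Ma.
Rotation about the center: fR = Iα with I = ½MR². No-slip gives a = αR, so f = (I/R²)a = (1/2)M a.
Substituting: Mg sinθ = (1 + 0.5000)Ma, so a = g sinθ/(1 + 0.5000) = (9.81) sin 23.2° / 1.500 = 2.576 m/s².

a ≈ 2.58 m/s²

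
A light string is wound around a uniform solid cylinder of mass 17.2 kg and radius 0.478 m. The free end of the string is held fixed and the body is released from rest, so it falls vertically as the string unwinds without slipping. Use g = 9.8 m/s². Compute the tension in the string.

Translation: Mg − T = Ma. Rotation about the center: TR = Iα with I = ½MR².
With a = αR: T = (I/R²)a = (1/2)M a, so Mg = (1 + 0.5000)Ma.
a = g/(1 + 0.5000) = 9.8/1.500 = 6.533 m/s².
T = 0.5000·M·a = (0.5000)(17.2)(6.533) = 56.19 N.

T ≈ 56.2 N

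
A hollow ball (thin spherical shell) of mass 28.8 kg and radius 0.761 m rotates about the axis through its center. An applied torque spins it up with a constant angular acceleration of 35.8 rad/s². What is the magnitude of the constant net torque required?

I = (2/3)MR² = (2/3)(28.8)(0.761)² = 11.12 kg·m².
τ = Iα = (11.12)(35.80) = 398.1 N·m.

τ ≈ 398 N·m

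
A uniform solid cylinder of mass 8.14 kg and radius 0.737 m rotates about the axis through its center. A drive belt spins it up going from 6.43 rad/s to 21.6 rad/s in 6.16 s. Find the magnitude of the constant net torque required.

I = ½MR² = (1/2)(8.14)(0.737)² = 2.211 kg·m².
α = Δω/Δt = (21.6 − 6.43)/6.16 = 2.463 rad/s².
τ = Iα = (2.211)(2.463) = 5.444 N·m.

τ ≈ 5.44 N·m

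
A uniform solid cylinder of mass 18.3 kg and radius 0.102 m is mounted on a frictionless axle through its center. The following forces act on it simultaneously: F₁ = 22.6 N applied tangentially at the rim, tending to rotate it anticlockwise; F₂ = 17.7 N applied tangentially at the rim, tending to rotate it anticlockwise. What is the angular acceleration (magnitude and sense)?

I = ½MR² = (1/2)(18.3)(0.102)² = 0.09520 kg·m².
Taking anticlockwise as positive: τ₁ = +(22.6)(0.102) = +2.305 N·m; τ₂ = +(17.7)(0.102) = +1.805 N·m.
Net torque τ = 4.111 N·m.
α = τ/I = 4.111/0.09520 = 43.18 rad/s².

α ≈ 43.2 rad/s², anticlockwise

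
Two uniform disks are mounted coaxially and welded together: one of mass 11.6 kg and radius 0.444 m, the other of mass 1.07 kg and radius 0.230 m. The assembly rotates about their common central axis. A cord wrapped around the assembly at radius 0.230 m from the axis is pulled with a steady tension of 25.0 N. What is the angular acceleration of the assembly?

α ≈ 4.91 rad/s²

I = ½M₁R₁² + ½M₂R₂² = ½(11.6)(0.444)² + ½(1.07)(0.230)² = 1.172 kg·m².
τ = F r = (25.0)(0.230) = 5.750 N·m.
α = τ/I = 5.750/1.172 = 4.907 rad/s².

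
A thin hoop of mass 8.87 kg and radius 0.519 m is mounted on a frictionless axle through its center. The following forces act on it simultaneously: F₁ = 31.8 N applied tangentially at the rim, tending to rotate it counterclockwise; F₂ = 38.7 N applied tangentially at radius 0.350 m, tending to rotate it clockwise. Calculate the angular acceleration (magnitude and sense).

α ≈ 1.24 rad/s², counterclockwise

I = MR² = (8.87)(0.519)² = 2.389 kg·m².
Taking counterclockwise as positive: τ₁ = +(31.8)(0.519) = +16.50 N·m; τ₂ = −(38.7)(0.350) = −13.54 N·m.
Net torque τ = 2.959 N·m.
α = τ/I = 2.959/2.389 = 1.239 rad/s².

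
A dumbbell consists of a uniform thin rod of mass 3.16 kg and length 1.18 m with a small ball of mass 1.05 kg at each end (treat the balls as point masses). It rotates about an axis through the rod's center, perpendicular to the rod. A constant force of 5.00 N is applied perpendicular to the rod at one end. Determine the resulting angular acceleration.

I_rod = (1/12)ML² = (1/12)(3.16)(1.18)² = 0.3667 kg·m².
I_balls = 2·m·(L/2)² = 2(1.05)(0.5900)² = 0.7310 kg·m².
Total I = 1.098 kg·m².
τ = F·(L/2) = (5.00)(0.590) = 2.950 N·m.
α = τ/I = 2.950/1.098 = 2.687 rad/s².

α ≈ 2.69 rad/s²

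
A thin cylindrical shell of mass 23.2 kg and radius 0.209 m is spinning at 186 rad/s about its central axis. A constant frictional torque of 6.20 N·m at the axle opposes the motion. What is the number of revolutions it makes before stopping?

I = MR² = (23.2)(0.209)² = 1.013 kg·m².
The net torque has magnitude 6.20 N·m, opposing ω.
|α| = τ/I = 6.200/1.013 = 6.118 rad/s² (deceleration).
ω² = ω₀² − 2|α|θ with ω = 0 ⇒ θ = ω₀²/(2|α|) = 2827 rad = 450.0 rev.

≈ 450 revolutions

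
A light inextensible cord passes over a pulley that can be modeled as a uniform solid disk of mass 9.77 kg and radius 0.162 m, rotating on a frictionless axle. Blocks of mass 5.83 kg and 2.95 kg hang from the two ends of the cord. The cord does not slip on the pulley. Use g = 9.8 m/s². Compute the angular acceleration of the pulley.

α ≈ 12.7 rad/s²

I = ½MR² = (1/2)(9.77)(0.162)² = 0.1282 kg·m².
Heavier block: m₁g − T₁ = m₁a. Lighter block: T₂ − m₂g = m₂a.
Pulley: (T₁ − T₂)R = Iα = I(a/R), so T₁ − T₂ = (I/R²)a = (1/2)M_p a = 4.885·a.
Adding the three: (m₁ − m₂)g = (m₁ + m₂ + 4.885)a, so a = (5.83 − 2.95)(9.8)/(5.83 + 2.95 + 4.885) = 2.065 m/s².
α = a/R = 2.065/0.162 = 12.75 rad/s².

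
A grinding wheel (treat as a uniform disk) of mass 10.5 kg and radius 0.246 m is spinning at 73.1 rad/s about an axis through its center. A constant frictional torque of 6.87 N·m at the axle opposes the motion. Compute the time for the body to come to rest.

t ≈ 3.38 s

I = ½MR² = (1/2)(10.5)(0.246)² = 0.3177 kg·m².
The net torque has magnitude 6.87 N·m, opposing ω.
|α| = τ/I = 6.870/0.3177 = 21.62 rad/s² (deceleration).
0 = ω₀ − |α|t ⇒ t = ω₀/|α| = 73.1/21.62 = 3.381 s.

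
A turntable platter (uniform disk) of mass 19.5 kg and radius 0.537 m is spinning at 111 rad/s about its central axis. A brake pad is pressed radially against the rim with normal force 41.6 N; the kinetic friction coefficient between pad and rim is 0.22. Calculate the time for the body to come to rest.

I = ½MR² = (1/2)(19.5)(0.537)² = 2.812 kg·m².
Friction force f = μN = (0.22)(41.6) = 9.152 N at the rim; torque magnitude τ = fR = 4.915 N·m, opposing ω.
|α| = τ/I = 4.915/2.812 = 1.748 rad/s² (deceleration).
0 = ω₀ − |α|t ⇒ t = ω₀/|α| = 111/1.748 = 63.50 s.

t ≈ 63.5 s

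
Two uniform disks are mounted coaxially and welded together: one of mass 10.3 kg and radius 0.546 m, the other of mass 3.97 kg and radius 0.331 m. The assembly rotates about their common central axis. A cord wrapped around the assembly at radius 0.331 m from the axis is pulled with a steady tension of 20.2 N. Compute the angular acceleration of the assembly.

α ≈ 3.81 rad/s²

I = ½M₁R₁² + ½M₂R₂² = ½(10.3)(0.546)² + ½(3.97)(0.331)² = 1.753 kg·m².
τ = F r = (20.2)(0.331) = 6.686 N·m.
α = τ/I = 6.686/1.753 = 3.815 rad/s².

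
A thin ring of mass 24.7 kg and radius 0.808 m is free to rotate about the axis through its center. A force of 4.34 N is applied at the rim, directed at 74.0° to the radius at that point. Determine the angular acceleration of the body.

I = MR² = (24.7)(0.808)² = 16.13 kg·m².
Only the tangential component produces torque: τ = F R sinθ = (4.34)(0.808) sin 74.0° = 3.371 N·m.
From τ = Iα: α = 3.371/16.13 = 0.2090 rad/s².

α ≈ 0.209 rad/s²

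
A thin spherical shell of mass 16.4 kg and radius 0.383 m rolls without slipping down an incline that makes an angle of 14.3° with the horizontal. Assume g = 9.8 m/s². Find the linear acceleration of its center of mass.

a ≈ 1.45 m/s²

Translation along the incline: Mg sinθ − f = Ma.
Rotation about the center: fR = Iα with I = (2/3)MR². No-slip gives a = αR, so f = (I/R²)a = (2/3)M a.
Substituting: Mg sinθ = (1 + 0.6667)Ma, so a = g sinθ/(1 + 0.6667) = (9.8) sin 14.3° / 1.667 = 1.452 m/s².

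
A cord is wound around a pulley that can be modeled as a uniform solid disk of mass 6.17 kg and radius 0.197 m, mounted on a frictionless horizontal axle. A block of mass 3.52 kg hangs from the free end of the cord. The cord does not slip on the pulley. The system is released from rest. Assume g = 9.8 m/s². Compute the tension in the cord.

T ≈ 16.1 N

I = ½MR² = (1/2)(6.17)(0.197)² = 0.1197 kg·m².
Block: mg − T = ma. Pulley: TR = Iα. No-slip: a = αR, so T = (I/R²)a = 3.085·a.
Then mg = (m + 3.085)a, so a = (3.52)(9.8)/(3.52 + 3.085) = 5.223 m/s².
T = 3.085·a = 16.11 N.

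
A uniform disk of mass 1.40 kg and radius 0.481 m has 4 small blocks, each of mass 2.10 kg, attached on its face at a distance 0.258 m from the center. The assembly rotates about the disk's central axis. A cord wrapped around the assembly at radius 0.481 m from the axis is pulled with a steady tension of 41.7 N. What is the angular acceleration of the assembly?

I_disk = ½MR² = ½(1.40)(0.481)² = 0.1620 kg·m².
I_blocks = 4·m·r² = 4(2.10)(0.258)² = 0.5591 kg·m².
Total I = 0.7211 kg·m².
τ = F r = (41.7)(0.481) = 20.06 N·m.
α = τ/I = 20.06/0.7211 = 27.82 rad/s².

α ≈ 27.8 rad/s²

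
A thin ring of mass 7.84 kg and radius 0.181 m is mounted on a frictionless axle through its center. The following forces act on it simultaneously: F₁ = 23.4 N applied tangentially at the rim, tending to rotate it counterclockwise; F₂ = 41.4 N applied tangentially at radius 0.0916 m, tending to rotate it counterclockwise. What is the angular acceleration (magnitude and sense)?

I = MR² = (7.84)(0.181)² = 0.2568 kg·m².
Taking counterclockwise as positive: τ₁ = +(23.4)(0.181) = +4.235 N·m; τ₂ = +(41.4)(0.0916) = +3.792 N·m.
Net torque τ = 8.028 N·m.
α = τ/I = 8.028/0.2568 = 31.25 rad/s².

α ≈ 31.3 rad/s², counterclockwise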